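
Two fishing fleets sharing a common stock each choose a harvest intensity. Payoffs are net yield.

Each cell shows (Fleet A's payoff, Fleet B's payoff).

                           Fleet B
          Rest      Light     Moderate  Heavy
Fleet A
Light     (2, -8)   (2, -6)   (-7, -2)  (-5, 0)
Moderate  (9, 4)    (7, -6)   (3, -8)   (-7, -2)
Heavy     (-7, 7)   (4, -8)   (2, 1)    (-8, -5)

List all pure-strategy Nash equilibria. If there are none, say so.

(Light, Rest): Fleet A can switch to Moderate (2 → 9). Not NE.
(Light, Light): Fleet A can switch to Moderate (2 → 7). Not NE.
(Light, Moderate): Fleet A can switch to Moderate (-7 → 3). Not NE.
(Light, Heavy): Fleet A gets -5, best alternative -7; Fleet B gets 0, best alternative -2. No profitable deviation — NE.
(Moderate, Rest): Fleet A gets 9, best alternative 2; Fleet B gets 4, best alternative -2. No profitable deviation — NE.
(Moderate, Light): Fleet B can switch to Rest (-6 → 4). Not NE.
(Moderate, Moderate): Fleet B can switch to Rest (-8 → 4). Not NE.
(Moderate, Heavy): Fleet A can switch to Light (-7 → -5). Not NE.
(Heavy, Rest): Fleet A can switch to Light (-7 → 2). Not NE.
(Heavy, Light): Fleet A can switch to Moderate (4 → 7). Not NE.
(The remaining 2 profiles each have a profitable deviation by the same check.)

(Light, Heavy); (Moderate, Rest)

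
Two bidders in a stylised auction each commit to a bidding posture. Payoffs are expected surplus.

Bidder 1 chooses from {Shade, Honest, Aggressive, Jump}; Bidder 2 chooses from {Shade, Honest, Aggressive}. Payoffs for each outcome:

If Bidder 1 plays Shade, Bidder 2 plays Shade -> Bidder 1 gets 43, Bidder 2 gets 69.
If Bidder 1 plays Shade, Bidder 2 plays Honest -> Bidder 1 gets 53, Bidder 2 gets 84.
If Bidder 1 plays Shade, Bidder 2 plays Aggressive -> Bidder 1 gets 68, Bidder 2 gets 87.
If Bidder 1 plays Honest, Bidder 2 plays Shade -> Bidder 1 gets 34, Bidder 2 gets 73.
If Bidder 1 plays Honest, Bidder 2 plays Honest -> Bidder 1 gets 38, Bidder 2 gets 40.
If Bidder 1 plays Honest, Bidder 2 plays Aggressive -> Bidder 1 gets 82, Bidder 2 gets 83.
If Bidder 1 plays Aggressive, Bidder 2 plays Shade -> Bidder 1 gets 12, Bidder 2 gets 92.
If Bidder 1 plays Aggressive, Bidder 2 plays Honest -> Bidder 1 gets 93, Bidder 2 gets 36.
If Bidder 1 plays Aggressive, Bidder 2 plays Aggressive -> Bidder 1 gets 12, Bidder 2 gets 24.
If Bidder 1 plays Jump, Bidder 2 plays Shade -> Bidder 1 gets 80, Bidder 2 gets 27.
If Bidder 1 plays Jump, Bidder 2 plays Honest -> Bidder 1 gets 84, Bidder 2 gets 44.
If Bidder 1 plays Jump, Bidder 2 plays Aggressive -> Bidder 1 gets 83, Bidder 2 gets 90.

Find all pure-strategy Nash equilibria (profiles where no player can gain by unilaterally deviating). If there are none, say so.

Bidder 1 against Shade: payoffs 43, 34, 12, 80 → best response Jump.
Bidder 1 against Honest: payoffs 53, 38, 93, 84 → best response Aggressive.
Bidder 1 against Aggressive: payoffs 68, 82, 12, 83 → best response Jump.
Bidder 2 against Shade: payoffs 69, 84, 87 → best response Aggressive.
Bidder 2 against Honest: payoffs 73, 40, 83 → best response Aggressive.
Bidder 2 against Aggressive: payoffs 92, 36, 24 → best response Shade.
Bidder 2 against Jump: payoffs 27, 44, 90 → best response Aggressive.
Mutual best responses: (Jump, Aggressive).

Pure NE: (Jump, Aggressive)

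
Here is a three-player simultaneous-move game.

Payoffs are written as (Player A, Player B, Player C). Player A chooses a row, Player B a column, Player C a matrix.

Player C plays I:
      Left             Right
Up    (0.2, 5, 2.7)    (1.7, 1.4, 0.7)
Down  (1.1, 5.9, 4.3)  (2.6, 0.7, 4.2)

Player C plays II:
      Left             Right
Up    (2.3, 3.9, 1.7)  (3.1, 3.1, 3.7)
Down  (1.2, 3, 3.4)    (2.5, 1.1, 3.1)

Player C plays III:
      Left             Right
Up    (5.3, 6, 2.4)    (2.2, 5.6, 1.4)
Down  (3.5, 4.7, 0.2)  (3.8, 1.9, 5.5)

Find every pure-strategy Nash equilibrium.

(Up, Left, I): Player A can switch to Down (0.2 → 1.1). Not NE.
(Up, Left, II): Player C can switch to I (1.7 → 2.7). Not NE.
(Up, Left, III): Player C can switch to I (2.4 → 2.7). Not NE.
(Up, Right, I): Player A can switch to Down (1.7 → 2.6). Not NE.
(Up, Right, II): Player B can switch to Left (3.1 → 3.9). Not NE.
(Up, Right, III): Player A can switch to Down (2.2 → 3.8). Not NE.
(Down, Left, I): Player A gets 1.1, best alternative 0.2; Player B gets 5.9, best alternative 0.7; Player C gets 4.3, best alternative 3.4. No profitable deviation — NE.
(Down, Left, II): Player A can switch to Up (1.2 → 2.3). Not NE.
(Down, Left, III): Player A can switch to Up (3.5 → 5.3). Not NE.
(The remaining 3 profiles each have a profitable deviation by the same check.)

Pure NE: (Down, Left, I)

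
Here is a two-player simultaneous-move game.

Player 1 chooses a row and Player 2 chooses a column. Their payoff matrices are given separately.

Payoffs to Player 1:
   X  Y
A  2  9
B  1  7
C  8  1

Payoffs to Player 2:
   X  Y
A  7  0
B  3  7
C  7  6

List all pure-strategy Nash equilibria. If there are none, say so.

(A, X): Player 1 can switch to C (2 → 8). Not NE.
(A, Y): Player 2 can switch to X (0 → 7). Not NE.
(B, X): Player 1 can switch to A (1 → 2). Not NE.
(B, Y): Player 1 can switch to A (7 → 9). Not NE.
(C, X): Player 1 gets 8, best alternative 2; Player 2 gets 7, best alternative 6. No profitable deviation — NE.
(C, Y): Player 1 can switch to A (1 → 9). Not NE.

Pure NE: (C, X)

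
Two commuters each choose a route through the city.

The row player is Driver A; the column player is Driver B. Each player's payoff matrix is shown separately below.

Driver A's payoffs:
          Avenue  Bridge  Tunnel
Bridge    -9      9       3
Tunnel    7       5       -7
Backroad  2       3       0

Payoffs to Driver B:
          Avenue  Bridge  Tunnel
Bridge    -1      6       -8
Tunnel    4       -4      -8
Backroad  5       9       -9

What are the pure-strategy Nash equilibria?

For each player, find the best response to each opponent profile; mutual best responses are the pure NE.
Driver A against Avenue: payoffs -9, 7, 2 → best response Tunnel.
Driver A against Bridge: payoffs 9, 5, 3 → best response Bridge.
Driver A against Tunnel: payoffs 3, -7, 0 → best response Bridge.
Driver B against Bridge: payoffs -1, 6, -8 → best response Bridge.
Driver B against Tunnel: payoffs 4, -4, -8 → best response Avenue.
Driver B against Backroad: payoffs 5, 9, -9 → best response Bridge.
Mutual best responses: (Bridge, Bridge); (Tunnel, Avenue).

(Bridge, Bridge); (Tunnel, Avenue)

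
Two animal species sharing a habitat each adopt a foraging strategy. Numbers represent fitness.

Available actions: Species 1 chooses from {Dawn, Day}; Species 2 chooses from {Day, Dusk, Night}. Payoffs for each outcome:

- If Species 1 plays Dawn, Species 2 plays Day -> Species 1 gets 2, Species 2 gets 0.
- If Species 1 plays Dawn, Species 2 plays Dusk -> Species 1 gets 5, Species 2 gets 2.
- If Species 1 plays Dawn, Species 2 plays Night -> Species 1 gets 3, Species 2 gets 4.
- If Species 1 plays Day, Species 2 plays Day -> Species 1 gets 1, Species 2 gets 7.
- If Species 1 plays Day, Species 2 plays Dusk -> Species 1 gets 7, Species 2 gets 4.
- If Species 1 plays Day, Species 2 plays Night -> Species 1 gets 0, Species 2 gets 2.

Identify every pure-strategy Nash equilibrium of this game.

For each strategy profile, look for a profitable unilateral deviation.
(Dawn, Day): Species 2 can switch to Dusk (0 → 2). Not NE.
(Dawn, Dusk): Species 1 can switch to Day (5 → 7). Not NE.
(Dawn, Night): Species 1 gets 3, best alternative 0; Species 2 gets 4, best alternative 2. No profitable deviation — NE.
(Day, Day): Species 1 can switch to Dawn (1 → 2). Not NE.
(Day, Dusk): Species 2 can switch to Day (4 → 7). Not NE.
(Day, Night): Species 1 can switch to Dawn (0 → 3). Not NE.

The unique pure-strategy Nash equilibrium is (Dawn, Night).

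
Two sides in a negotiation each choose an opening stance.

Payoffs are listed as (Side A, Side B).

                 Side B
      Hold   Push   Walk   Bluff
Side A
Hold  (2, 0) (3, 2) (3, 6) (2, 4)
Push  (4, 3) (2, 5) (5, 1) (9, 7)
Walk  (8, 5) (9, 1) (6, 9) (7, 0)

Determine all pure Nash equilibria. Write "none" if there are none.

(Hold, Hold): Side A can switch to Push (2 → 4). Not NE.
(Hold, Push): Side A can switch to Walk (3 → 9). Not NE.
(Hold, Walk): Side A can switch to Push (3 → 5). Not NE.
(Hold, Bluff): Side A can switch to Push (2 → 9). Not NE.
(Push, Hold): Side A can switch to Walk (4 → 8). Not NE.
(Push, Push): Side A can switch to Hold (2 → 3). Not NE.
(Push, Walk): Side A can switch to Walk (5 → 6). Not NE.
(Push, Bluff): Side A gets 9, best alternative 7; Side B gets 7, best alternative 5. No profitable deviation — NE.
(Walk, Hold): Side B can switch to Walk (5 → 9). Not NE.
(Walk, Walk): Side A gets 6, best alternative 5; Side B gets 9, best alternative 5. No profitable deviation — NE.
(The remaining 2 profiles each have a profitable deviation by the same check.)

(Push, Bluff) and (Walk, Walk)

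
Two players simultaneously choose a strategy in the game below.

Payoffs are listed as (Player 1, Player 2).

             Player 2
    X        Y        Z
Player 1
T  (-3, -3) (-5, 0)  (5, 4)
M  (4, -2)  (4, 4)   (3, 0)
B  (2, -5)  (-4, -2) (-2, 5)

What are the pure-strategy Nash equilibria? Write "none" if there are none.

Player 1 against X: payoffs -3, 4, 2 → best response M.
Player 1 against Y: payoffs -5, 4, -4 → best response M.
Player 1 against Z: payoffs 5, 3, -2 → best response T.
Player 2 against T: payoffs -3, 0, 4 → best response Z.
Player 2 against M: payoffs -2, 4, 0 → best response Y.
Player 2 against B: payoffs -5, -2, 5 → best response Z.
Mutual best responses: (T, Z); (M, Y).

The pure Nash equilibria are (T, Z), (M, Y).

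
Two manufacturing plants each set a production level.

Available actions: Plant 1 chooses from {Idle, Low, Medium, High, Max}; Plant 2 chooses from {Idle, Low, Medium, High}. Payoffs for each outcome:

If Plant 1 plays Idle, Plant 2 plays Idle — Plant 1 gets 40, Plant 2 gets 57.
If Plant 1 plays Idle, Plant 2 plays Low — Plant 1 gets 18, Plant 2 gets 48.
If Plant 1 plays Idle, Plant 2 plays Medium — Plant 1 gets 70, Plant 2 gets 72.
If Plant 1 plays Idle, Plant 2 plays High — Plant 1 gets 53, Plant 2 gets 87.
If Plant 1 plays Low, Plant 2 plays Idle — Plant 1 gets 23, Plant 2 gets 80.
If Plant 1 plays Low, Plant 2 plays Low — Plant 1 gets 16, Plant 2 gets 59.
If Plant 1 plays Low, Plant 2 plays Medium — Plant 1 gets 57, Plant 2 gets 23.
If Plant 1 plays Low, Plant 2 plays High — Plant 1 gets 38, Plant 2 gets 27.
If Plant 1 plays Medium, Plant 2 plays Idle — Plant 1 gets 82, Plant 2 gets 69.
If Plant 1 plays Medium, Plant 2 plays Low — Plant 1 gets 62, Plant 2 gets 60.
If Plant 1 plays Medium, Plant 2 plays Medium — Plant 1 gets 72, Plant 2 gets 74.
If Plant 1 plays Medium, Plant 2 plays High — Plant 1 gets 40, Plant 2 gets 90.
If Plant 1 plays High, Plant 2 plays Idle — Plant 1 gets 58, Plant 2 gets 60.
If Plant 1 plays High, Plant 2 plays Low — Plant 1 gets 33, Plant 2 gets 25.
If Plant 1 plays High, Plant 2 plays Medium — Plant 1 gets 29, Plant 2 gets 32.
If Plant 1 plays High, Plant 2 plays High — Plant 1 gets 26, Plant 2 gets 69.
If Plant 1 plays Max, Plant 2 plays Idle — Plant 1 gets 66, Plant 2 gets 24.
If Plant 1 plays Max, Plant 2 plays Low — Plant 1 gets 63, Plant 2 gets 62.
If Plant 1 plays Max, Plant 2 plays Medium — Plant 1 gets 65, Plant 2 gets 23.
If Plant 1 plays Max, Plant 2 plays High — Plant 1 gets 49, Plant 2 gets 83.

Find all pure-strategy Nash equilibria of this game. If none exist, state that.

The unique pure-strategy Nash equilibrium is (Idle, High).

Plant 1 against Idle: payoffs 40, 23, 82, 58, 66 → best response Medium.
Plant 1 against Low: payoffs 18, 16, 62, 33, 63 → best response Max.
Plant 1 against Medium: payoffs 70, 57, 72, 29, 65 → best response Medium.
Plant 1 against High: payoffs 53, 38, 40, 26, 49 → best response Idle.
Plant 2 against Idle: payoffs 57, 48, 72, 87 → best response High.
Plant 2 against Low: payoffs 80, 59, 23, 27 → best response Idle.
Plant 2 against Medium: payoffs 69, 60, 74, 90 → best response High.
Plant 2 against High: payoffs 60, 25, 32, 69 → best response High.
Plant 2 against Max: payoffs 24, 62, 23, 83 → best response High.
Mutual best responses: (Idle, High).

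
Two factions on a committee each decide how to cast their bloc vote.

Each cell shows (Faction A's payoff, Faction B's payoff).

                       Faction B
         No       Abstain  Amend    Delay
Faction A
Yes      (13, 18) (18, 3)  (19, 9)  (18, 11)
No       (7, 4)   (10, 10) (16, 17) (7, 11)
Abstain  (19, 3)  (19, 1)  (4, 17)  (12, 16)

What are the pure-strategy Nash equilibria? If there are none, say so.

(Yes, No): Faction A can switch to Abstain (13 → 19). Not NE.
(Yes, Abstain): Faction A can switch to Abstain (18 → 19). Not NE.
(Yes, Amend): Faction B can switch to No (9 → 18). Not NE.
(Yes, Delay): Faction B can switch to No (11 → 18). Not NE.
(No, No): Faction A can switch to Yes (7 → 13). Not NE.
(No, Abstain): Faction A can switch to Yes (10 → 18). Not NE.
(The remaining 6 profiles each have a profitable deviation by the same check.)

No pure-strategy Nash equilibrium.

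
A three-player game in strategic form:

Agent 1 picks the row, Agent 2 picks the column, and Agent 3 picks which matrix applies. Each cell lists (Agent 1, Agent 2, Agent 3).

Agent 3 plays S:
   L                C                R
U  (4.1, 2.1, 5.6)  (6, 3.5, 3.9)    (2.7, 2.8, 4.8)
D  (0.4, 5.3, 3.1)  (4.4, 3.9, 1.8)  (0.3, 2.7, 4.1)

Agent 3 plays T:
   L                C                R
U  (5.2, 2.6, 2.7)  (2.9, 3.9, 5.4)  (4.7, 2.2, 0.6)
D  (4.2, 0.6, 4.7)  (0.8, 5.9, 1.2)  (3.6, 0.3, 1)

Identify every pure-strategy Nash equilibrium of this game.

Agent 1 against (L, S): payoffs 4.1, 0.4 → best response U.
Agent 1 against (L, T): payoffs 5.2, 4.2 → best response U.
Agent 1 against (C, S): payoffs 6, 4.4 → best response U.
Agent 1 against (C, T): payoffs 2.9, 0.8 → best response U.
Agent 1 against (R, S): payoffs 2.7, 0.3 → best response U.
Agent 1 against (R, T): payoffs 4.7, 3.6 → best response U.
Agent 2 against (U, S): payoffs 2.1, 3.5, 2.8 → best response C.
Agent 2 against (U, T): payoffs 2.6, 3.9, 2.2 → best response C.
Agent 2 against (D, S): payoffs 5.3, 3.9, 2.7 → best response L.
Agent 2 against (D, T): payoffs 0.6, 5.9, 0.3 → best response C.
Agent 3 against (U, L): payoffs 5.6, 2.7 → best response S.
Agent 3 against (U, C): payoffs 3.9, 5.4 → best response T.
Agent 3 against (U, R): payoffs 4.8, 0.6 → best response S.
Agent 3 against (D, L): payoffs 3.1, 4.7 → best response T.
Agent 3 against (D, C): payoffs 1.8, 1.2 → best response S.
Agent 3 against (D, R): payoffs 4.1, 1 → best response S.
Mutual best responses: (U, C, T).

Pure NE: (U, C, T)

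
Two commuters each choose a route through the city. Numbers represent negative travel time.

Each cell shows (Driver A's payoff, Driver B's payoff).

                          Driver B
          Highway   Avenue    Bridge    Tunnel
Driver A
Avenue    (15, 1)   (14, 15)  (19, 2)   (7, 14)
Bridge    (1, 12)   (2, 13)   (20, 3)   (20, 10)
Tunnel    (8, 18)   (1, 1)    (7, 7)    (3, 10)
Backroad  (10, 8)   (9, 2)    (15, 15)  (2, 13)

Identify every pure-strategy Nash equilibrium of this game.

The unique pure-strategy Nash equilibrium is (Avenue, Avenue).

For each strategy profile, look for a profitable unilateral deviation.
(Avenue, Highway): Driver B can switch to Avenue (1 → 15). Not NE.
(Avenue, Avenue): Driver A gets 14, best alternative 9; Driver B gets 15, best alternative 14. No profitable deviation — NE.
(Avenue, Bridge): Driver A can switch to Bridge (19 → 20). Not NE.
(Avenue, Tunnel): Driver A can switch to Bridge (7 → 20). Not NE.
(Bridge, Highway): Driver A can switch to Avenue (1 → 15). Not NE.
(Bridge, Avenue): Driver A can switch to Avenue (2 → 14). Not NE.
(Bridge, Bridge): Driver B can switch to Highway (3 → 12). Not NE.
(The remaining 9 profiles each have a profitable deviation by the same check.)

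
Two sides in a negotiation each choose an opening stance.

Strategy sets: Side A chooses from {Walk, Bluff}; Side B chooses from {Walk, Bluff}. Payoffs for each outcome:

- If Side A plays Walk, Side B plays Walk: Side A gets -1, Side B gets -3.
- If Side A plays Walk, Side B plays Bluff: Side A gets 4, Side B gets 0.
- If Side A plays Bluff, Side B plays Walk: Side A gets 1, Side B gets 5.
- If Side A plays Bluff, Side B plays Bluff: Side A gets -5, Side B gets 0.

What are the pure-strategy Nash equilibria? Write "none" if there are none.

Side A against Walk: payoffs -1, 1 → best response Bluff.
Side A against Bluff: payoffs 4, -5 → best response Walk.
Side B against Walk: payoffs -3, 0 → best response Bluff.
Side B against Bluff: payoffs 5, 0 → best response Walk.
Mutual best responses: (Walk, Bluff); (Bluff, Walk).

Pure-strategy Nash equilibria: (Walk, Bluff) and (Bluff, Walk)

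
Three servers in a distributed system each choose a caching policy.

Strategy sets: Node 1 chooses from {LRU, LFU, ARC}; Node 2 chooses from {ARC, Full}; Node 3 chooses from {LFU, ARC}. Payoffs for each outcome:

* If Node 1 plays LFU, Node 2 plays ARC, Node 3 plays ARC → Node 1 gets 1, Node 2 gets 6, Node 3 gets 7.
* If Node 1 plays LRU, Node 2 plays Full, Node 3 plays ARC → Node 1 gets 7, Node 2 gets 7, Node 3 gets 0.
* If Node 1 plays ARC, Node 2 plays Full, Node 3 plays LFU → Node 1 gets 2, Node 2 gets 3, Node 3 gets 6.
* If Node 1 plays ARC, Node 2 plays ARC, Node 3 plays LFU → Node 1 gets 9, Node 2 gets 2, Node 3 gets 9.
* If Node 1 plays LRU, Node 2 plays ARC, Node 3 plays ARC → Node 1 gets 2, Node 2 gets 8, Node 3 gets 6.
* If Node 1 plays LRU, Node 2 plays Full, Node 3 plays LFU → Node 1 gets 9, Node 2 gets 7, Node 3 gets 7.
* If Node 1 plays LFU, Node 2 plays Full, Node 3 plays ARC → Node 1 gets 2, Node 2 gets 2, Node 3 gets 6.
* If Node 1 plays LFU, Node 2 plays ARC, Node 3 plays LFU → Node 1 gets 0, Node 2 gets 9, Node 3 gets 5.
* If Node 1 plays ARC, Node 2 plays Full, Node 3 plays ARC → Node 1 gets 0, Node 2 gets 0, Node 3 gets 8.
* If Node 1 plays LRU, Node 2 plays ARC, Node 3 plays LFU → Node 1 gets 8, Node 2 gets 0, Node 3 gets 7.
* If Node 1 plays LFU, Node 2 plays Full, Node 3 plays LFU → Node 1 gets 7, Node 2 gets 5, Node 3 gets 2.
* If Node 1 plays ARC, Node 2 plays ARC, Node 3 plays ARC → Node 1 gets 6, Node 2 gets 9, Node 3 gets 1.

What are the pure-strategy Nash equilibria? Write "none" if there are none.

The unique pure-strategy Nash equilibrium is (LRU, Full, LFU).

For each player, find the best response to each opponent profile; mutual best responses are the pure NE.
Node 1 against (ARC, LFU): payoffs 8, 0, 9 → best response ARC.
Node 1 against (ARC, ARC): payoffs 2, 1, 6 → best response ARC.
Node 1 against (Full, LFU): payoffs 9, 7, 2 → best response LRU.
Node 1 against (Full, ARC): payoffs 7, 2, 0 → best response LRU.
Node 2 against (LRU, LFU): payoffs 0, 7 → best response Full.
Node 2 against (LRU, ARC): payoffs 8, 7 → best response ARC.
Node 2 against (LFU, LFU): payoffs 9, 5 → best response ARC.
Node 2 against (LFU, ARC): payoffs 6, 2 → best response ARC.
Node 2 against (ARC, LFU): payoffs 2, 3 → best response Full.
Node 2 against (ARC, ARC): payoffs 9, 0 → best response ARC.
Node 3 against (LRU, ARC): payoffs 7, 6 → best response LFU.
Node 3 against (LRU, Full): payoffs 7, 0 → best response LFU.
Node 3 against (LFU, ARC): payoffs 5, 7 → best response ARC.
Node 3 against (LFU, Full): payoffs 2, 6 → best response ARC.
Node 3 against (ARC, ARC): payoffs 9, 1 → best response LFU.
Node 3 against (ARC, Full): payoffs 6, 8 → best response ARC.
Mutual best responses: (LRU, Full, LFU).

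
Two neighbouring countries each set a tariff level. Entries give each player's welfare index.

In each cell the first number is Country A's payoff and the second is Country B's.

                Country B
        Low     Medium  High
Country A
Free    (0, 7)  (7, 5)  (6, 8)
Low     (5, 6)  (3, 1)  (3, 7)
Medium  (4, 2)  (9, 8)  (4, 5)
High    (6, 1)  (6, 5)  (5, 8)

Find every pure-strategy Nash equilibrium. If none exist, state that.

For each strategy profile, look for a profitable unilateral deviation.
(Free, Low): Country A can switch to Low (0 → 5). Not NE.
(Free, Medium): Country A can switch to Medium (7 → 9). Not NE.
(Free, High): Country A gets 6, best alternative 5; Country B gets 8, best alternative 7. No profitable deviation — NE.
(Low, Low): Country A can switch to High (5 → 6). Not NE.
(Low, Medium): Country A can switch to Free (3 → 7). Not NE.
(Low, High): Country A can switch to Free (3 → 6). Not NE.
(Medium, Low): Country A can switch to Low (4 → 5). Not NE.
(Medium, Medium): Country A gets 9, best alternative 7; Country B gets 8, best alternative 5. No profitable deviation — NE.
(Medium, High): Country A can switch to Free (4 → 6). Not NE.
(High, Low): Country B can switch to Medium (1 → 5). Not NE.
(The remaining 2 profiles each have a profitable deviation by the same check.)

Pure-strategy Nash equilibria: (Free, High); (Medium, Medium)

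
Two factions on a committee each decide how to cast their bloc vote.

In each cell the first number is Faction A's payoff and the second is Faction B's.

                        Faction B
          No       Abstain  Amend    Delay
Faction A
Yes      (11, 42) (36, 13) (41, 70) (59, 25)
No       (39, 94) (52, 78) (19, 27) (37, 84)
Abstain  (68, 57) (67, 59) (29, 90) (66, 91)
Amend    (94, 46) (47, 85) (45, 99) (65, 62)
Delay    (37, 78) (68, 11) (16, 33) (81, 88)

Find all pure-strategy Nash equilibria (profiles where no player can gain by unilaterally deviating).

For each player, find the best response to each opponent profile; mutual best responses are the pure NE.
Faction A against No: payoffs 11, 39, 68, 94, 37 → best response Amend.
Faction A against Abstain: payoffs 36, 52, 67, 47, 68 → best response Delay.
Faction A against Amend: payoffs 41, 19, 29, 45, 16 → best response Amend.
Faction A against Delay: payoffs 59, 37, 66, 65, 81 → best response Delay.
Faction B against Yes: payoffs 42, 13, 70, 25 → best response Amend.
Faction B against No: payoffs 94, 78, 27, 84 → best response No.
Faction B against Abstain: payoffs 57, 59, 90, 91 → best response Delay.
Faction B against Amend: payoffs 46, 85, 99, 62 → best response Amend.
Faction B against Delay: payoffs 78, 11, 33, 88 → best response Delay.
Mutual best responses: (Amend, Amend); (Delay, Delay).

(Amend, Amend) and (Delay, Delay)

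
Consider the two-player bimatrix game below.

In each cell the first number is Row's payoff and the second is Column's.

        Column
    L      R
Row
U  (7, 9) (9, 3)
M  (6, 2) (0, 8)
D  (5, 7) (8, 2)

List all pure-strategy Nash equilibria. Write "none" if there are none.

(U, L): Row gets 7, best alternative 6; Column gets 9, best alternative 3. No profitable deviation — NE.
(U, R): Column can switch to L (3 → 9). Not NE.
(M, L): Row can switch to U (6 → 7). Not NE.
(M, R): Row can switch to U (0 → 9). Not NE.
(D, L): Row can switch to U (5 → 7). Not NE.
(D, R): Row can switch to U (8 → 9). Not NE.

Pure NE: (U, L)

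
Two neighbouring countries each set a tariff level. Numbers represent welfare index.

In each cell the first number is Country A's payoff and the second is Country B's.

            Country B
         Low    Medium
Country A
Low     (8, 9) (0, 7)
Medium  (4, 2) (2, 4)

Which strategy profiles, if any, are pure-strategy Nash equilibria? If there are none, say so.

Country A against Low: payoffs 8, 4 → best response Low.
Country A against Medium: payoffs 0, 2 → best response Medium.
Country B against Low: payoffs 9, 7 → best response Low.
Country B against Medium: payoffs 2, 4 → best response Medium.
Mutual best responses: (Low, Low); (Medium, Medium).

(Low, Low); (Medium, Medium)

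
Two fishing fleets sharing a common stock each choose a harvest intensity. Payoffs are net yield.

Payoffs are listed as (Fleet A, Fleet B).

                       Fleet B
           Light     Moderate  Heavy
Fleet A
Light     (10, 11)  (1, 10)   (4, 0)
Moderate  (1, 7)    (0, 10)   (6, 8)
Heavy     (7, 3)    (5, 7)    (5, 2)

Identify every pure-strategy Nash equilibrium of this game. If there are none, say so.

Fleet A against Light: payoffs 10, 1, 7 → best response Light.
Fleet A against Moderate: payoffs 1, 0, 5 → best response Heavy.
Fleet A against Heavy: payoffs 4, 6, 5 → best response Moderate.
Fleet B against Light: payoffs 11, 10, 0 → best response Light.
Fleet B against Moderate: payoffs 7, 10, 8 → best response Moderate.
Fleet B against Heavy: payoffs 3, 7, 2 → best response Moderate.
Mutual best responses: (Light, Light); (Heavy, Moderate).

Pure-strategy Nash equilibria: (Light, Light) and (Heavy, Moderate)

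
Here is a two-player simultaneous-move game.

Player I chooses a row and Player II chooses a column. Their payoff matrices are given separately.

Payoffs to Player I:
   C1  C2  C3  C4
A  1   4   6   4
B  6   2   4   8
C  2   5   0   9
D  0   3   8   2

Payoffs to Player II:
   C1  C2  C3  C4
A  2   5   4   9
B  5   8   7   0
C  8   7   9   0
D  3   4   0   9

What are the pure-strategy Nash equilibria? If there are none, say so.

none

For each player, find the best response to each opponent profile; mutual best responses are the pure NE.
Player I against C1: payoffs 1, 6, 2, 0 → best response B.
Player I against C2: payoffs 4, 2, 5, 3 → best response C.
Player I against C3: payoffs 6, 4, 0, 8 → best response D.
Player I against C4: payoffs 4, 8, 9, 2 → best response C.
Player II against A: payoffs 2, 5, 4, 9 → best response C4.
Player II against B: payoffs 5, 8, 7, 0 → best response C2.
Player II against C: payoffs 8, 7, 9, 0 → best response C3.
Player II against D: payoffs 3, 4, 0, 9 → best response C4.
No profile is a mutual best response for all players.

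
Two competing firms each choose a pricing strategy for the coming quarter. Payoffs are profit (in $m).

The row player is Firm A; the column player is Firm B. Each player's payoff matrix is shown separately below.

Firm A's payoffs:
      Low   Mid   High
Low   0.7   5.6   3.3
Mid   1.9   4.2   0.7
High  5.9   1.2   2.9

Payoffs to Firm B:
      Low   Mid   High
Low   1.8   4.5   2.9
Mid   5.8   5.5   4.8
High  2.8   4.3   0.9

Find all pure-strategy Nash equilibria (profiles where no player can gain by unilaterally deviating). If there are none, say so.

Firm A against Low: payoffs 0.7, 1.9, 5.9 → best response High.
Firm A against Mid: payoffs 5.6, 4.2, 1.2 → best response Low.
Firm A against High: payoffs 3.3, 0.7, 2.9 → best response Low.
Firm B against Low: payoffs 1.8, 4.5, 2.9 → best response Mid.
Firm B against Mid: payoffs 5.8, 5.5, 4.8 → best response Low.
Firm B against High: payoffs 2.8, 4.3, 0.9 → best response Mid.
Mutual best responses: (Low, Mid).

Pure NE: (Low, Mid)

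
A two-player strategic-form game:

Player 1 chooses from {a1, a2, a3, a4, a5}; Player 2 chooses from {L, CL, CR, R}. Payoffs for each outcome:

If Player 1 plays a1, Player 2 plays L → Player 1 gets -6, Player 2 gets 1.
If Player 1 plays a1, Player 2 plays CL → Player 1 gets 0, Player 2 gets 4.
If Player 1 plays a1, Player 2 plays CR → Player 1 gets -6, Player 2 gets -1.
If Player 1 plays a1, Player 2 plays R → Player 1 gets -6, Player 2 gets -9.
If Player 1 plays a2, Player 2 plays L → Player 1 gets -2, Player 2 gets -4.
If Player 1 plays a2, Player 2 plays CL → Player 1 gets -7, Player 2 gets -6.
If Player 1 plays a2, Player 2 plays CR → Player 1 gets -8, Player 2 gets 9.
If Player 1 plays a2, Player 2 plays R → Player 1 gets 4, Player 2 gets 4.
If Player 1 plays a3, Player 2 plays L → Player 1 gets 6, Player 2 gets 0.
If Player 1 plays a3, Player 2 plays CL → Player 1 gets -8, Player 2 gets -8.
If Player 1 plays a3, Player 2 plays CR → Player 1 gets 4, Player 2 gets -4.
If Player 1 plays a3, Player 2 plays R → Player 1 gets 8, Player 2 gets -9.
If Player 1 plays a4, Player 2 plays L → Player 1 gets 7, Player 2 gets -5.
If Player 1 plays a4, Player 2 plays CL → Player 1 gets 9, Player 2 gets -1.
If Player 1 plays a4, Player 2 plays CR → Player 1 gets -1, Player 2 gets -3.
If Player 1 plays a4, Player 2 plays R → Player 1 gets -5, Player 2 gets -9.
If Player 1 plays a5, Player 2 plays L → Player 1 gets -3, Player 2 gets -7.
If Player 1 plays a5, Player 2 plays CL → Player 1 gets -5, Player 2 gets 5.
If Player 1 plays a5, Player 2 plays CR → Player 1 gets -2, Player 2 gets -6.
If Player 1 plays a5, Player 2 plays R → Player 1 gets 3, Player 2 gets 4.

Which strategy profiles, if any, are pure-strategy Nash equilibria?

Mark each player's best response to every combination of opponents' strategies; a profile where every player is best-responding is a pure Nash equilibrium.
Player 1 against L: payoffs -6, -2, 6, 7, -3 → best response a4.
Player 1 against CL: payoffs 0, -7, -8, 9, -5 → best response a4.
Player 1 against CR: payoffs -6, -8, 4, -1, -2 → best response a3.
Player 1 against R: payoffs -6, 4, 8, -5, 3 → best response a3.
Player 2 against a1: payoffs 1, 4, -1, -9 → best response CL.
Player 2 against a2: payoffs -4, -6, 9, 4 → best response CR.
Player 2 against a3: payoffs 0, -8, -4, -9 → best response L.
Player 2 against a4: payoffs -5, -1, -3, -9 → best response CL.
Player 2 against a5: payoffs -7, 5, -6, 4 → best response CL.
Mutual best responses: (a4, CL).

The unique pure-strategy Nash equilibrium is (a4, CL).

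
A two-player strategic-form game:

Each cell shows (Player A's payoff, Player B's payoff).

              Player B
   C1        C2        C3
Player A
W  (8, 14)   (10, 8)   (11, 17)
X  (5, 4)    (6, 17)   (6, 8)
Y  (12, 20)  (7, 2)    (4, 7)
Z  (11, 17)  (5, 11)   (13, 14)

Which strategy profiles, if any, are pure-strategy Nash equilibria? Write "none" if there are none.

Player A against C1: payoffs 8, 5, 12, 11 → best response Y.
Player A against C2: payoffs 10, 6, 7, 5 → best response W.
Player A against C3: payoffs 11, 6, 4, 13 → best response Z.
Player B against W: payoffs 14, 8, 17 → best response C3.
Player B against X: payoffs 4, 17, 8 → best response C2.
Player B against Y: payoffs 20, 2, 7 → best response C1.
Player B against Z: payoffs 17, 11, 14 → best response C1.
Mutual best responses: (Y, C1).

The unique pure-strategy Nash equilibrium is (Y, C1).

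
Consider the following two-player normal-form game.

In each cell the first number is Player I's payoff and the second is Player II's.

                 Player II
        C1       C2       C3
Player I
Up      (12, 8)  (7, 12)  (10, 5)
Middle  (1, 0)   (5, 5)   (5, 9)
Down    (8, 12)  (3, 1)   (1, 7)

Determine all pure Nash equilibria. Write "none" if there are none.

Pure NE: (Up, C2)

Player I against C1: payoffs 12, 1, 8 → best response Up.
Player I against C2: payoffs 7, 5, 3 → best response Up.
Player I against C3: payoffs 10, 5, 1 → best response Up.
Player II against Up: payoffs 8, 12, 5 → best response C2.
Player II against Middle: payoffs 0, 5, 9 → best response C3.
Player II against Down: payoffs 12, 1, 7 → best response C1.
Mutual best responses: (Up, C2).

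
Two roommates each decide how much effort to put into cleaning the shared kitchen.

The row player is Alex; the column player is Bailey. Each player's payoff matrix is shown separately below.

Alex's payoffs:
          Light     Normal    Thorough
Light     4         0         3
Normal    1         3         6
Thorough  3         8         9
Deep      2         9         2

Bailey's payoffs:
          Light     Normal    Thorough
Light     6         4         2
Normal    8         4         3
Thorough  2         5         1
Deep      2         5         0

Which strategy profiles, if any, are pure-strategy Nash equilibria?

The pure Nash equilibria are (Light, Light) and (Deep, Normal).

Alex against Light: payoffs 4, 1, 3, 2 → best response Light.
Alex against Normal: payoffs 0, 3, 8, 9 → best response Deep.
Alex against Thorough: payoffs 3, 6, 9, 2 → best response Thorough.
Bailey against Light: payoffs 6, 4, 2 → best response Light.
Bailey against Normal: payoffs 8, 4, 3 → best response Light.
Bailey against Thorough: payoffs 2, 5, 1 → best response Normal.
Bailey against Deep: payoffs 2, 5, 0 → best response Normal.
Mutual best responses: (Light, Light); (Deep, Normal).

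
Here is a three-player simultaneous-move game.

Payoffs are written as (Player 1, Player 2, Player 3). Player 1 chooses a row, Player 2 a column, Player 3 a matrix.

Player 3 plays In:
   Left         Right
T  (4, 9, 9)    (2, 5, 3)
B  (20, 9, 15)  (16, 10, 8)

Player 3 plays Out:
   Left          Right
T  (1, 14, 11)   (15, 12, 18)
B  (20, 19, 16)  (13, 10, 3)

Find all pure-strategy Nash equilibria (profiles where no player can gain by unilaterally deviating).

Mark each player's best response to every combination of opponents' strategies; a profile where every player is best-responding is a pure Nash equilibrium.
Player 1 against (Left, In): payoffs 4, 20 → best response B.
Player 1 against (Left, Out): payoffs 1, 20 → best response B.
Player 1 against (Right, In): payoffs 2, 16 → best response B.
Player 1 against (Right, Out): payoffs 15, 13 → best response T.
Player 2 against (T, In): payoffs 9, 5 → best response Left.
Player 2 against (T, Out): payoffs 14, 12 → best response Left.
Player 2 against (B, In): payoffs 9, 10 → best response Right.
Player 2 against (B, Out): payoffs 19, 10 → best response Left.
Player 3 against (T, Left): payoffs 9, 11 → best response Out.
Player 3 against (T, Right): payoffs 3, 18 → best response Out.
Player 3 against (B, Left): payoffs 15, 16 → best response Out.
Player 3 against (B, Right): payoffs 8, 3 → best response In.
Mutual best responses: (B, Left, Out); (B, Right, In).

(B, Left, Out); (B, Right, In)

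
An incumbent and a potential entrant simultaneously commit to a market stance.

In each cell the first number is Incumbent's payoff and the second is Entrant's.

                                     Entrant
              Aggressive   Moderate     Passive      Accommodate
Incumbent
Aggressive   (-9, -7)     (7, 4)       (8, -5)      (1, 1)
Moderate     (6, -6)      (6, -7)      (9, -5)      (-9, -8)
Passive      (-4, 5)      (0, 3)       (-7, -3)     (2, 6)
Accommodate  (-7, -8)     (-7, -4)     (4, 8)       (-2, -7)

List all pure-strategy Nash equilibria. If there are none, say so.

Incumbent against Aggressive: payoffs -9, 6, -4, -7 → best response Moderate.
Incumbent against Moderate: payoffs 7, 6, 0, -7 → best response Aggressive.
Incumbent against Passive: payoffs 8, 9, -7, 4 → best response Moderate.
Incumbent against Accommodate: payoffs 1, -9, 2, -2 → best response Passive.
Entrant against Aggressive: payoffs -7, 4, -5, 1 → best response Moderate.
Entrant against Moderate: payoffs -6, -7, -5, -8 → best response Passive.
Entrant against Passive: payoffs 5, 3, -3, 6 → best response Accommodate.
Entrant against Accommodate: payoffs -8, -4, 8, -7 → best response Passive.
Mutual best responses: (Aggressive, Moderate); (Moderate, Passive); (Passive, Accommodate).

The pure Nash equilibria are (Aggressive, Moderate) and (Moderate, Passive) and (Passive, Accommodate).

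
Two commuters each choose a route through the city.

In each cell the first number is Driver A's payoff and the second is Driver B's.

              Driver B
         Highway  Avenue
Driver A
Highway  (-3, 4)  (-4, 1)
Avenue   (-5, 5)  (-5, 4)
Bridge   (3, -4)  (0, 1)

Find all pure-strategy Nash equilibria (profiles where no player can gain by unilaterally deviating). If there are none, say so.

Pure NE: (Bridge, Avenue)

Driver A against Highway: payoffs -3, -5, 3 → best response Bridge.
Driver A against Avenue: payoffs -4, -5, 0 → best response Bridge.
Driver B against Highway: payoffs 4, 1 → best response Highway.
Driver B against Avenue: payoffs 5, 4 → best response Highway.
Driver B against Bridge: payoffs -4, 1 → best response Avenue.
Mutual best responses: (Bridge, Avenue).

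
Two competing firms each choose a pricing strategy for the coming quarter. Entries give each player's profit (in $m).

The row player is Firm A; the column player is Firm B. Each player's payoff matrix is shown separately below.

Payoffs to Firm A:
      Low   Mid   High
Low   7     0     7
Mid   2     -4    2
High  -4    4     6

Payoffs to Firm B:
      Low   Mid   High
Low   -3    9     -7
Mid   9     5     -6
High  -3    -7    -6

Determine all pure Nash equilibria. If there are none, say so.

none

For each player, find the best response to each opponent profile; mutual best responses are the pure NE.
Firm A against Low: payoffs 7, 2, -4 → best response Low.
Firm A against Mid: payoffs 0, -4, 4 → best response High.
Firm A against High: payoffs 7, 2, 6 → best response Low.
Firm B against Low: payoffs -3, 9, -7 → best response Mid.
Firm B against Mid: payoffs 9, 5, -6 → best response Low.
Firm B against High: payoffs -3, -7, -6 → best response Low.
No profile is a mutual best response for all players.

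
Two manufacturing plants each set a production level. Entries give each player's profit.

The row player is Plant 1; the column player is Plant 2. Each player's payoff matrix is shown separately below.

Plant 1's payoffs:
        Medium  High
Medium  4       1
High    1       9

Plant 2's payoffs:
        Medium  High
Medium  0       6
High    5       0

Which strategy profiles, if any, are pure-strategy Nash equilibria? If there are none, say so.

There is no pure-strategy Nash equilibrium.

Check each profile: it is a Nash equilibrium iff no player can strictly gain by switching unilaterally.
(Medium, Medium): Plant 2 can switch to High (0 → 6). Not NE.
(Medium, High): Plant 1 can switch to High (1 → 9). Not NE.
(High, Medium): Plant 1 can switch to Medium (1 → 4). Not NE.
(High, High): Plant 2 can switch to Medium (0 → 5). Not NE.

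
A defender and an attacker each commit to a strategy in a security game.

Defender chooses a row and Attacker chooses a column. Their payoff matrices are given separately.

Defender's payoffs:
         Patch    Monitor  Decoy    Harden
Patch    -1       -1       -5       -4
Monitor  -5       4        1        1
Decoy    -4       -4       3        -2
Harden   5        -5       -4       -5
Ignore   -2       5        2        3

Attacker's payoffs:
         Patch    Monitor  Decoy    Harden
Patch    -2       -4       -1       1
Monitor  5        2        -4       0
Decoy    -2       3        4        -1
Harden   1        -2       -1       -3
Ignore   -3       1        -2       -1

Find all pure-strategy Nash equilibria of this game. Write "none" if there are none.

The pure Nash equilibria are (Decoy, Decoy), (Harden, Patch), (Ignore, Monitor).

(Patch, Patch): Defender can switch to Harden (-1 → 5). Not NE.
(Patch, Monitor): Defender can switch to Monitor (-1 → 4). Not NE.
(Patch, Decoy): Defender can switch to Monitor (-5 → 1). Not NE.
(Patch, Harden): Defender can switch to Monitor (-4 → 1). Not NE.
(Monitor, Patch): Defender can switch to Patch (-5 → -1). Not NE.
(Monitor, Monitor): Defender can switch to Ignore (4 → 5). Not NE.
(Decoy, Decoy): Defender gets 3, best alternative 2; Attacker gets 4, best alternative 3. No profitable deviation — NE.
(Harden, Patch): Defender gets 5, best alternative -1; Attacker gets 1, best alternative -1. No profitable deviation — NE.
(Ignore, Monitor): Defender gets 5, best alternative 4; Attacker gets 1, best alternative -1. No profitable deviation — NE.
(The remaining 11 profiles each have a profitable deviation by the same check.)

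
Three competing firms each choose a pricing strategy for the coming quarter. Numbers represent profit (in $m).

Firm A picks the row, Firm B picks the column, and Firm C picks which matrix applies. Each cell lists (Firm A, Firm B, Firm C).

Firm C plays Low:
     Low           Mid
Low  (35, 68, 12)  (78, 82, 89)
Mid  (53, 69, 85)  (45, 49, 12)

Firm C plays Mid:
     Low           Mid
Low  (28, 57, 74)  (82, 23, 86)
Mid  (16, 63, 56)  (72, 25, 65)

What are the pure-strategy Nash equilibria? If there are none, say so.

Pure-strategy Nash equilibria: (Low, Low, Mid); (Low, Mid, Low); (Mid, Low, Low)

Check each profile: it is a Nash equilibrium iff no player can strictly gain by switching unilaterally.
(Low, Low, Low): Firm A can switch to Mid (35 → 53). Not NE.
(Low, Low, Mid): Firm A gets 28, best alternative 16; Firm B gets 57, best alternative 23; Firm C gets 74, best alternative 12. No profitable deviation — NE.
(Low, Mid, Low): Firm A gets 78, best alternative 45; Firm B gets 82, best alternative 68; Firm C gets 89, best alternative 86. No profitable deviation — NE.
(Low, Mid, Mid): Firm B can switch to Low (23 → 57). Not NE.
(Mid, Low, Low): Firm A gets 53, best alternative 35; Firm B gets 69, best alternative 49; Firm C gets 85, best alternative 56. No profitable deviation — NE.
(Mid, Low, Mid): Firm A can switch to Low (16 → 28). Not NE.
(Mid, Mid, Low): Firm A can switch to Low (45 → 78). Not NE.
(Mid, Mid, Mid): Firm A can switch to Low (72 → 82). Not NE.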